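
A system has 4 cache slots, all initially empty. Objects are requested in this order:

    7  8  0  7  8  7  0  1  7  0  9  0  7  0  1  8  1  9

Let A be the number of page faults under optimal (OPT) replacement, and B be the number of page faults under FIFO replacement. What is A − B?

-1

Under OPT: F F F . . . . F . . F . . . . F . . → 6 faults.
Under FIFO: F F F . . . . F . . F . F . . F . . → 7 faults.
A − B = 6 − 7 = -1.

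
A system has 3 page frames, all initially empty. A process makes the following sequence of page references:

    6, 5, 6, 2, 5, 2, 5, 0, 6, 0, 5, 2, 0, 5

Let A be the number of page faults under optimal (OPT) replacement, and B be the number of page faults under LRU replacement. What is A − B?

Under OPT: F F . F . . . F . . . F . . → 5 faults.
Under LRU: F F . F . . . F F . . F . . → 6 faults.
A − B = 5 − 6 = -1.

-1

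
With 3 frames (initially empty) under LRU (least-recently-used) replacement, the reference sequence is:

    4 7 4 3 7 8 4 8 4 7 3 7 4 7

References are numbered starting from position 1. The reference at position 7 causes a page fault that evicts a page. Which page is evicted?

3

pos 1: 4 -> miss, frames (4)
pos 2: 7 -> miss, frames (4 7)
pos 3: 4 -> hit
pos 4: 3 -> miss, frames (7 4 3)
pos 5: 7 -> hit
pos 6: 8 -> miss, evict 4, frames (3 7 8)
pos 7: 4 -> miss, evict 3, frames (7 8 4)
At position 7, page 3 is evicted.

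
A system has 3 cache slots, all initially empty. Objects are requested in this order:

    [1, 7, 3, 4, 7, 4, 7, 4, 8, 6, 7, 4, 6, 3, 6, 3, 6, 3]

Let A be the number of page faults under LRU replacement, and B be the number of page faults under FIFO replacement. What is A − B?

Under LRU: F F F F . . . . F F F F . F . . . . → 9 faults.
Under FIFO: F F F F . . . . F F F F . F F . . . → 10 faults.
A − B = 9 − 10 = -1.

-1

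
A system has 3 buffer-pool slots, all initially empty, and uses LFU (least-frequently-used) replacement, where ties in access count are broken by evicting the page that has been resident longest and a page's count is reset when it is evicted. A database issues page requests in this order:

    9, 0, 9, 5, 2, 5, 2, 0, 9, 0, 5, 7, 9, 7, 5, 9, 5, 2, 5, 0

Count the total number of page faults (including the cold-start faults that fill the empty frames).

12

9 -> fault, frames [9]
0 -> fault, frames [9, 0]
9 -> hit
5 -> fault, frames [9, 0, 5]
2 -> fault, evict 0, frames [9, 5, 2]
5 -> hit
2 -> hit
0 -> fault, evict 9, frames [5, 2, 0]
9 -> fault, evict 0, frames [5, 2, 9]
0 -> fault, evict 9, frames [5, 2, 0]
5 -> hit
7 -> fault, evict 0, frames [5, 2, 7]
9 -> fault, evict 7, frames [5, 2, 9]
7 -> fault, evict 9, frames [5, 2, 7]
5 -> hit
9 -> fault, evict 7, frames [5, 2, 9]
5 -> hit
2 -> hit
5 -> hit
0 -> fault, evict 9, frames [5, 2, 0]
Page faults: 12.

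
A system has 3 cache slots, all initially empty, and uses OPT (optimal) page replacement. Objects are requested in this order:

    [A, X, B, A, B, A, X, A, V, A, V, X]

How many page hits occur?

A → fault, frames {A}
X → fault, frames {A,X}
B → fault, frames {A,X,B}
A → hit
B → hit
A → hit
X → hit
A → hit
V → fault, evict B, frames {A,X,V}
A → hit
V → hit
X → hit
Hits: 8.

8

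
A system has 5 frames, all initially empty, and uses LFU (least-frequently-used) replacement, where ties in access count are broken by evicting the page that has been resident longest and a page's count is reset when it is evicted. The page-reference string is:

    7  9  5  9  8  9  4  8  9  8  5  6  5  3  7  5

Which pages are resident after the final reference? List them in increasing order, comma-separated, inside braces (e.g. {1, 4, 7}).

7 → miss, frames {7}
9 → miss, frames {7,9}
5 → miss, frames {7,9,5}
9 → hit
8 → miss, frames {7,9,5,8}
9 → hit
4 → miss, frames {7,9,5,8,4}
8 → hit
9 → hit
8 → hit
5 → hit
6 → miss, evict 7, frames {9,5,8,4,6}
5 → hit
3 → miss, evict 4, frames {9,5,8,6,3}
7 → miss, evict 6, frames {9,5,8,3,7}
5 → hit

{3, 5, 7, 8, 9}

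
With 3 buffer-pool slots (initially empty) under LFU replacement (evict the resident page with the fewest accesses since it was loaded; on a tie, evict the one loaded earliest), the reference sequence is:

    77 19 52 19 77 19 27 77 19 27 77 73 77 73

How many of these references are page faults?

5

77 → miss, frames [77]
19 → miss, frames [77, 19]
52 → miss, frames [77, 19, 52]
19 → hit
77 → hit
19 → hit
27 → miss, evict 52, frames [77, 19, 27]
77 → hit
19 → hit
27 → hit
77 → hit
73 → miss, evict 27, frames [77, 19, 73]
77 → hit
73 → hit
Page faults: 5.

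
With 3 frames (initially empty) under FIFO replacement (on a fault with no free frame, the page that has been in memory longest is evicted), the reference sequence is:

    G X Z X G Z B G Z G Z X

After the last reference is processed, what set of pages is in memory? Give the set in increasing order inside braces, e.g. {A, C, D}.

{B, G, X}

G → miss, frames [G]
X → miss, frames [G, X]
Z → miss, frames [G, X, Z]
X → hit
G → hit
Z → hit
B → miss, evict G, frames [X, Z, B]
G → miss, evict X, frames [Z, B, G]
Z → hit
G → hit
Z → hit
X → miss, evict Z, frames [B, G, X]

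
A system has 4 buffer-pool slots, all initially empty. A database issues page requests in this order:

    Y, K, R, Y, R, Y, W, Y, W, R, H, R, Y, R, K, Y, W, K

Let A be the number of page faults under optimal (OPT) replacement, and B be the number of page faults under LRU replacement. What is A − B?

Under OPT: F F F . . . F . . . F . . . . . F . → 6 faults.
Under LRU: F F F . . . F . . . F . . . F . F . → 7 faults.
A − B = 6 − 7 = -1.

-1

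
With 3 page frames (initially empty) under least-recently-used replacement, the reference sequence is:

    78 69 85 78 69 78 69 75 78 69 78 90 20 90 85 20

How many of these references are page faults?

78: miss, frames (78)
69: miss, frames (78 69)
85: miss, frames (78 69 85)
78: hit
69: hit
78: hit
69: hit
75: miss, evict 85, frames (78 69 75)
78: hit
69: hit
78: hit
90: miss, evict 75, frames (69 78 90)
20: miss, evict 69, frames (78 90 20)
90: hit
85: miss, evict 78, frames (20 90 85)
20: hit
Page faults: 7.

7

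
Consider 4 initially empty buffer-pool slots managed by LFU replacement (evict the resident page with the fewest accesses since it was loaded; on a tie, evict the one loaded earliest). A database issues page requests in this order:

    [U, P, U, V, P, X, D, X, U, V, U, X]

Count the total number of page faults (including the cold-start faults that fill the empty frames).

6

U -> miss, frames (U)
P -> miss, frames (U P)
U -> hit
V -> miss, frames (U P V)
P -> hit
X -> miss, frames (U P V X)
D -> miss, evict V, frames (U P X D)
X -> hit
U -> hit
V -> miss, evict D, frames (U P X V)
U -> hit
X -> hit
Page faults: 6.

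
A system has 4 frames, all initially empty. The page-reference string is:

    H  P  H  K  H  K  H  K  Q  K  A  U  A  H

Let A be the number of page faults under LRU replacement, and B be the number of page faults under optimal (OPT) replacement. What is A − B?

Under LRU: F F . F . . . . F . F F . F → 7 faults.
Under OPT: F F . F . . . . F . F F . . → 6 faults.
A − B = 7 − 6 = 1.

1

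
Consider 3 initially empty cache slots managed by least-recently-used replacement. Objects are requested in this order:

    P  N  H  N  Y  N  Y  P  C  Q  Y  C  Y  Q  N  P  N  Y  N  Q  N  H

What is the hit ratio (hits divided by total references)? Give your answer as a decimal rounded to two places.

0.41

P -> fault, frames (P)
N -> fault, frames (P N)
H -> fault, frames (P N H)
N -> hit
Y -> fault, evict P, frames (H N Y)
N -> hit
Y -> hit
P -> fault, evict H, frames (N Y P)
C -> fault, evict N, frames (Y P C)
Q -> fault, evict Y, frames (P C Q)
Y -> fault, evict P, frames (C Q Y)
C -> hit
Y -> hit
Q -> hit
N -> fault, evict C, frames (Y Q N)
P -> fault, evict Y, frames (Q N P)
N -> hit
Y -> fault, evict Q, frames (P N Y)
N -> hit
Q -> fault, evict P, frames (Y N Q)
N -> hit
H -> fault, evict Y, frames (Q N H)
Hits: 9 of 22 references → 9/22 = 0.4091.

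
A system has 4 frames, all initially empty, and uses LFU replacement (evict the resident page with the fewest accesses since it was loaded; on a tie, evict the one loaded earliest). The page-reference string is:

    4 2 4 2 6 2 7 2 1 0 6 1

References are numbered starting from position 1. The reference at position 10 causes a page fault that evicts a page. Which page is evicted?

7

pos 1: 4 -> fault, frames [4]
pos 2: 2 -> fault, frames [4, 2]
pos 3: 4 -> hit
pos 4: 2 -> hit
pos 5: 6 -> fault, frames [4, 2, 6]
pos 6: 2 -> hit
pos 7: 7 -> fault, frames [4, 2, 6, 7]
pos 8: 2 -> hit
pos 9: 1 -> fault, evict 6, frames [4, 2, 7, 1]
pos 10: 0 -> fault, evict 7, frames [4, 2, 1, 0]
At position 10, page 7 is evicted.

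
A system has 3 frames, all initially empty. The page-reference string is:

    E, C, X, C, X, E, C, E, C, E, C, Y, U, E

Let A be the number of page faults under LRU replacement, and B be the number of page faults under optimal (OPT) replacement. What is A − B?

Under LRU: F F F . . . . . . . . F F F → 6 faults.
Under OPT: F F F . . . . . . . . F F . → 5 faults.
A − B = 6 − 5 = 1.

1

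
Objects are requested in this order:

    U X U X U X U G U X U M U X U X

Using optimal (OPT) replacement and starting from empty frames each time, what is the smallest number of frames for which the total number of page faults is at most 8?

2

f=1: 16 faults
f=2: 6 faults
f=3: 4 faults
f=4: 4 faults
Smallest f with faults ≤ 8 is 2.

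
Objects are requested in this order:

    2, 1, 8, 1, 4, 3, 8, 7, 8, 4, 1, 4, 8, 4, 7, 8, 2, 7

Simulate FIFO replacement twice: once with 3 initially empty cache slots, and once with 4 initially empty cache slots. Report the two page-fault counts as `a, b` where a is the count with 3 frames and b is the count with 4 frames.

12, 11

3 frames: F F F . F F . F F F F . . . F F F . → 12 faults.
4 frames: F F F . F F . F . . F . F F . . F F → 11 faults.
11 < 12: adding a frame reduced faults, as is typical.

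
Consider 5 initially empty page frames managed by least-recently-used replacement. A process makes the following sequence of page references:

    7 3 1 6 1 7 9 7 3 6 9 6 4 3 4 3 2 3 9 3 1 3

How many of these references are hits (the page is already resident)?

7 -> fault, frames (7)
3 -> fault, frames (7 3)
1 -> fault, frames (7 3 1)
6 -> fault, frames (7 3 1 6)
1 -> hit
7 -> hit
9 -> fault, frames (3 6 1 7 9)
7 -> hit
3 -> hit
6 -> hit
9 -> hit
6 -> hit
4 -> fault, evict 1, frames (7 3 9 6 4)
3 -> hit
4 -> hit
3 -> hit
2 -> fault, evict 7, frames (9 6 4 3 2)
3 -> hit
9 -> hit
3 -> hit
1 -> fault, evict 6, frames (4 2 9 3 1)
3 -> hit
Hits: 14.

14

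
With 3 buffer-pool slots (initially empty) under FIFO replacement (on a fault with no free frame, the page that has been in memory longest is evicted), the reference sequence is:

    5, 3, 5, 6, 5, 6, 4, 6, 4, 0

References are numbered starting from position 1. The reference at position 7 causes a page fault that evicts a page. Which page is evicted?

pos 1: 5 -> miss, frames (5)
pos 2: 3 -> miss, frames (5 3)
pos 3: 5 -> hit
pos 4: 6 -> miss, frames (5 3 6)
pos 5: 5 -> hit
pos 6: 6 -> hit
pos 7: 4 -> miss, evict 5, frames (3 6 4)
At position 7, page 5 is evicted.

5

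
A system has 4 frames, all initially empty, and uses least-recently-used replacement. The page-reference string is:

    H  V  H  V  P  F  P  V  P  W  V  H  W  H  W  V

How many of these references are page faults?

H -> fault, frames {H}
V -> fault, frames {H,V}
H -> hit
V -> hit
P -> fault, frames {H,V,P}
F -> fault, frames {H,V,P,F}
P -> hit
V -> hit
P -> hit
W -> fault, evict H, frames {F,V,P,W}
V -> hit
H -> fault, evict F, frames {P,W,V,H}
W -> hit
H -> hit
W -> hit
V -> hit
Page faults: 6.

6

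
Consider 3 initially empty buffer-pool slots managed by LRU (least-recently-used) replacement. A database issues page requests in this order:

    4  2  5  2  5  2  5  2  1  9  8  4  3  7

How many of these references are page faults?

9

4: miss, frames {4}
2: miss, frames {4,2}
5: miss, frames {4,2,5}
2: hit
5: hit
2: hit
5: hit
2: hit
1: miss, evict 4, frames {5,2,1}
9: miss, evict 5, frames {2,1,9}
8: miss, evict 2, frames {1,9,8}
4: miss, evict 1, frames {9,8,4}
3: miss, evict 9, frames {8,4,3}
7: miss, evict 8, frames {4,3,7}
Page faults: 9.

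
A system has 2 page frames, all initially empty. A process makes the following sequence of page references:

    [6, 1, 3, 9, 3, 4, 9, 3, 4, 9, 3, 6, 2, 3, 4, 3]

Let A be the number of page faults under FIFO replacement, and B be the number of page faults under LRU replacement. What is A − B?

Under FIFO: F F F F . F . F . F . F F F F . → 11 faults.
Under LRU: F F F F . F F F F F F F F F F . → 14 faults.
A − B = 11 − 14 = -3.

-3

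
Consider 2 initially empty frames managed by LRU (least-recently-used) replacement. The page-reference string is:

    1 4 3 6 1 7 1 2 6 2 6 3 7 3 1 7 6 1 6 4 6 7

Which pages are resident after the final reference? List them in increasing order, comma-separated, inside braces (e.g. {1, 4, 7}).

{6, 7}

1: fault, frames (1)
4: fault, frames (1 4)
3: fault, evict 1, frames (4 3)
6: fault, evict 4, frames (3 6)
1: fault, evict 3, frames (6 1)
7: fault, evict 6, frames (1 7)
1: hit
2: fault, evict 7, frames (1 2)
6: fault, evict 1, frames (2 6)
2: hit
6: hit
3: fault, evict 2, frames (6 3)
7: fault, evict 6, frames (3 7)
3: hit
1: fault, evict 7, frames (3 1)
7: fault, evict 3, frames (1 7)
6: fault, evict 1, frames (7 6)
1: fault, evict 7, frames (6 1)
6: hit
4: fault, evict 1, frames (6 4)
6: hit
7: fault, evict 4, frames (6 7)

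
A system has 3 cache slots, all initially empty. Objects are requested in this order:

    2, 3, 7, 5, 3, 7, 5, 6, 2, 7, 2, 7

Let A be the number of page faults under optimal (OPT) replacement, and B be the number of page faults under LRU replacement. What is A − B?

Under OPT: F F F F . . . F F . . . → 6 faults.
Under LRU: F F F F . . . F F F . . → 7 faults.
A − B = 6 − 7 = -1.

-1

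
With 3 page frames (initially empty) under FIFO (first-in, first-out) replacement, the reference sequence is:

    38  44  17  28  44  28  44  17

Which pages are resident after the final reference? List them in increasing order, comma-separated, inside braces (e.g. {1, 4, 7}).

38 → fault, frames {38}
44 → fault, frames {38,44}
17 → fault, frames {38,44,17}
28 → fault, evict 38, frames {44,17,28}
44 → hit
28 → hit
44 → hit
17 → hit

{17, 28, 44}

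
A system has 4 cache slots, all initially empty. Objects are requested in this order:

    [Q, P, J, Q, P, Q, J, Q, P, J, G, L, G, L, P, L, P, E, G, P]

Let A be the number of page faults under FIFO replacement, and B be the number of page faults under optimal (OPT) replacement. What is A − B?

1

Under FIFO: F F F . . . . . . . F F . . . . . F . F → 7 faults.
Under OPT: F F F . . . . . . . F F . . . . . F . . → 6 faults.
A − B = 7 − 6 = 1.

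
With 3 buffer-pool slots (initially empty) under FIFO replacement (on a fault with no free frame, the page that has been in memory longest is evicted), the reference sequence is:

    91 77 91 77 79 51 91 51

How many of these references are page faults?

91 → fault, frames (91)
77 → fault, frames (91 77)
91 → hit
77 → hit
79 → fault, frames (91 77 79)
51 → fault, evict 91, frames (77 79 51)
91 → fault, evict 77, frames (79 51 91)
51 → hit
Page faults: 5.

5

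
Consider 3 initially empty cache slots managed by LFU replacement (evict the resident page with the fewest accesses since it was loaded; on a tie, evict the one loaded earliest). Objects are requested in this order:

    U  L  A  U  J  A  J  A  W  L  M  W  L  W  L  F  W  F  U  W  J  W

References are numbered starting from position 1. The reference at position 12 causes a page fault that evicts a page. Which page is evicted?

M

pos 1: U: fault, frames [U]
pos 2: L: fault, frames [U, L]
pos 3: A: fault, frames [U, L, A]
pos 4: U: hit
pos 5: J: fault, evict L, frames [U, A, J]
pos 6: A: hit
pos 7: J: hit
pos 8: A: hit
pos 9: W: fault, evict U, frames [A, J, W]
pos 10: L: fault, evict W, frames [A, J, L]
pos 11: M: fault, evict L, frames [A, J, M]
pos 12: W: fault, evict M, frames [A, J, W]
At position 12, page M is evicted.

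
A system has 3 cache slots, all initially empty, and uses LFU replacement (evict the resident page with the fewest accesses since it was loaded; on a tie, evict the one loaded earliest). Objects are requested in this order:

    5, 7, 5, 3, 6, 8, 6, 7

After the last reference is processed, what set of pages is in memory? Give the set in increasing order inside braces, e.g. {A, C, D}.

{5, 6, 7}

5: miss, frames (5)
7: miss, frames (5 7)
5: hit
3: miss, frames (5 7 3)
6: miss, evict 7, frames (5 3 6)
8: miss, evict 3, frames (5 6 8)
6: hit
7: miss, evict 8, frames (5 6 7)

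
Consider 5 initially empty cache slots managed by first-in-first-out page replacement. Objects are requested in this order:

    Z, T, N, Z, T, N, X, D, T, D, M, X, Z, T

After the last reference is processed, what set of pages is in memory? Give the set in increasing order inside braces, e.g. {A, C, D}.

{D, M, T, X, Z}

Z: miss, frames [Z]
T: miss, frames [Z, T]
N: miss, frames [Z, T, N]
Z: hit
T: hit
N: hit
X: miss, frames [Z, T, N, X]
D: miss, frames [Z, T, N, X, D]
T: hit
D: hit
M: miss, evict Z, frames [T, N, X, D, M]
X: hit
Z: miss, evict T, frames [N, X, D, M, Z]
T: miss, evict N, frames [X, D, M, Z, T]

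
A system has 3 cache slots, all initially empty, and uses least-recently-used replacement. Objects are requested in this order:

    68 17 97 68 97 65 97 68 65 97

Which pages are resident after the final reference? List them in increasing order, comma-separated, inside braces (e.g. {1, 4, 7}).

68 -> miss, frames (68)
17 -> miss, frames (68 17)
97 -> miss, frames (68 17 97)
68 -> hit
97 -> hit
65 -> miss, evict 17, frames (68 97 65)
97 -> hit
68 -> hit
65 -> hit
97 -> hit

{65, 68, 97}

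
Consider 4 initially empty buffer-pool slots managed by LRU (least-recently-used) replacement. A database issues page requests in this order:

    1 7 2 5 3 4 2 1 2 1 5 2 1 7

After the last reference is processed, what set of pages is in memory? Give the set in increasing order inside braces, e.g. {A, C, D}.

{1, 2, 5, 7}

1 -> miss, frames (1)
7 -> miss, frames (1 7)
2 -> miss, frames (1 7 2)
5 -> miss, frames (1 7 2 5)
3 -> miss, evict 1, frames (7 2 5 3)
4 -> miss, evict 7, frames (2 5 3 4)
2 -> hit
1 -> miss, evict 5, frames (3 4 2 1)
2 -> hit
1 -> hit
5 -> miss, evict 3, frames (4 2 1 5)
2 -> hit
1 -> hit
7 -> miss, evict 4, frames (5 2 1 7)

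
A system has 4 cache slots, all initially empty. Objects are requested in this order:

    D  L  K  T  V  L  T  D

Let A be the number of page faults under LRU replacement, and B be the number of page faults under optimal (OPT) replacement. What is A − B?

Under LRU: F F F F F . . F → 6 faults.
Under OPT: F F F F F . . . → 5 faults.
A − B = 6 − 5 = 1.

1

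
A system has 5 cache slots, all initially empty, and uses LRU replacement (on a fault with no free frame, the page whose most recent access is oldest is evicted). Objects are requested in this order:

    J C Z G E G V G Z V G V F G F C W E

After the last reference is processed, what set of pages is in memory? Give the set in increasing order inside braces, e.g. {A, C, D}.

{C, E, F, G, W}

J -> fault, frames {J}
C -> fault, frames {J,C}
Z -> fault, frames {J,C,Z}
G -> fault, frames {J,C,Z,G}
E -> fault, frames {J,C,Z,G,E}
G -> hit
V -> fault, evict J, frames {C,Z,E,G,V}
G -> hit
Z -> hit
V -> hit
G -> hit
V -> hit
F -> fault, evict C, frames {E,Z,G,V,F}
G -> hit
F -> hit
C -> fault, evict E, frames {Z,V,G,F,C}
W -> fault, evict Z, frames {V,G,F,C,W}
E -> fault, evict V, frames {G,F,C,W,E}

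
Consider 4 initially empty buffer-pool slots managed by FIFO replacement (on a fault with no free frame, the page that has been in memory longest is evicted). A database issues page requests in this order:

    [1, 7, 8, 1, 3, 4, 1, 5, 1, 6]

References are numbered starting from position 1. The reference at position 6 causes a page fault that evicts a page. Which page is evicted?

pos 1: 1 → fault, frames {1}
pos 2: 7 → fault, frames {1,7}
pos 3: 8 → fault, frames {1,7,8}
pos 4: 1 → hit
pos 5: 3 → fault, frames {1,7,8,3}
pos 6: 4 → fault, evict 1, frames {7,8,3,4}
At position 6, page 1 is evicted.

1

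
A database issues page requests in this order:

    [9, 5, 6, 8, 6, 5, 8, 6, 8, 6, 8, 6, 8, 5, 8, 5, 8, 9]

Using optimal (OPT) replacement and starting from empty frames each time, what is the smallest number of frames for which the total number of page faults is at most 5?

3

f=1: 18 faults
f=2: 8 faults
f=3: 5 faults
f=4: 4 faults
Smallest f with faults ≤ 5 is 3.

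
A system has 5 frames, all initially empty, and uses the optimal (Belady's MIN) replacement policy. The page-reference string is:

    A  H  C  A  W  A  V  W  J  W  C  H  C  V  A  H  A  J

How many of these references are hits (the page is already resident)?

11

A → miss, frames {A}
H → miss, frames {A,H}
C → miss, frames {A,H,C}
A → hit
W → miss, frames {A,H,C,W}
A → hit
V → miss, frames {A,H,C,W,V}
W → hit
J → miss, evict A, frames {H,C,W,V,J}
W → hit
C → hit
H → hit
C → hit
V → hit
A → miss, evict V, frames {H,C,W,J,A}
H → hit
A → hit
J → hit
Hits: 11.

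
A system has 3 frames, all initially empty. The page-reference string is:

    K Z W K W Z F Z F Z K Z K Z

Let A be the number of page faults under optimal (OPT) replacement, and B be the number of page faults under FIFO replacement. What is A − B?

-2

Under OPT: F F F . . . F . . . . . . . → 4 faults.
Under FIFO: F F F . . . F . . . F F . . → 6 faults.
A − B = 4 − 6 = -2.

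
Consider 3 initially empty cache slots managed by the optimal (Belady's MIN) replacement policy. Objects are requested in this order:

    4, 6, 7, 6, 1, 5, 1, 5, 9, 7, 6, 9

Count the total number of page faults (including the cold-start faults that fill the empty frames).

7

4 → miss, frames (4)
6 → miss, frames (4 6)
7 → miss, frames (4 6 7)
6 → hit
1 → miss, evict 4, frames (6 7 1)
5 → miss, evict 6, frames (7 1 5)
1 → hit
5 → hit
9 → miss, evict 5, frames (7 1 9)
7 → hit
6 → miss, evict 1, frames (7 9 6)
9 → hit
Page faults: 7.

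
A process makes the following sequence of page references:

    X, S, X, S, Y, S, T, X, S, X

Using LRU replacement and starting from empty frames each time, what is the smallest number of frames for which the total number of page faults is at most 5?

3

f=1: 10 faults
f=2: 6 faults
f=3: 5 faults
f=4: 4 faults
Smallest f with faults ≤ 5 is 3.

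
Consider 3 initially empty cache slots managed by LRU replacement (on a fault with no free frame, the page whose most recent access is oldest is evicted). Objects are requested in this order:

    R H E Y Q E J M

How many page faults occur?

7

R → miss, frames (R)
H → miss, frames (R H)
E → miss, frames (R H E)
Y → miss, evict R, frames (H E Y)
Q → miss, evict H, frames (E Y Q)
E → hit
J → miss, evict Y, frames (Q E J)
M → miss, evict Q, frames (E J M)
Page faults: 7.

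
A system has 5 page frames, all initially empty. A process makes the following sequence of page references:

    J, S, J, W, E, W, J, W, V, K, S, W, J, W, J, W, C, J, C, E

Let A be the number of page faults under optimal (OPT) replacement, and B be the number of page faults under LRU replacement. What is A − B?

-2

Under OPT: F F . F F . . . F F . . . . . . F . . . → 7 faults.
Under LRU: F F . F F . . . F F F . . . . . F . . F → 9 faults.
A − B = 7 − 9 = -2.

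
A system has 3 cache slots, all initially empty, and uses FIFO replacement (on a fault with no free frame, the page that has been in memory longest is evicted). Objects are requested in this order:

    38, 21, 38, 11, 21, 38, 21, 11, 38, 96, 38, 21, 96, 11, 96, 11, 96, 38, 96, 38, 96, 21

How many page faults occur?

38 -> fault, frames [38]
21 -> fault, frames [38, 21]
38 -> hit
11 -> fault, frames [38, 21, 11]
21 -> hit
38 -> hit
21 -> hit
11 -> hit
38 -> hit
96 -> fault, evict 38, frames [21, 11, 96]
38 -> fault, evict 21, frames [11, 96, 38]
21 -> fault, evict 11, frames [96, 38, 21]
96 -> hit
11 -> fault, evict 96, frames [38, 21, 11]
96 -> fault, evict 38, frames [21, 11, 96]
11 -> hit
96 -> hit
38 -> fault, evict 21, frames [11, 96, 38]
96 -> hit
38 -> hit
96 -> hit
21 -> fault, evict 11, frames [96, 38, 21]
Page faults: 10.

10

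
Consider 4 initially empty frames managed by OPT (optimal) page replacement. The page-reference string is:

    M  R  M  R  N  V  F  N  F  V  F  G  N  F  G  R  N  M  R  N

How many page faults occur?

7

M: fault, frames {M}
R: fault, frames {M,R}
M: hit
R: hit
N: fault, frames {M,R,N}
V: fault, frames {M,R,N,V}
F: fault, evict M, frames {R,N,V,F}
N: hit
F: hit
V: hit
F: hit
G: fault, evict V, frames {R,N,F,G}
N: hit
F: hit
G: hit
R: hit
N: hit
M: fault, evict G, frames {R,N,F,M}
R: hit
N: hit
Page faults: 7.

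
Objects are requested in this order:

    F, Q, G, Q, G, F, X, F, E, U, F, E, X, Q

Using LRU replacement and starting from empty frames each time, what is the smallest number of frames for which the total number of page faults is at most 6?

f=1: 14 faults
f=2: 11 faults
f=3: 8 faults
f=4: 7 faults
f=5: 7 faults
f=6: 6 faults
Smallest f with faults ≤ 6 is 6.

6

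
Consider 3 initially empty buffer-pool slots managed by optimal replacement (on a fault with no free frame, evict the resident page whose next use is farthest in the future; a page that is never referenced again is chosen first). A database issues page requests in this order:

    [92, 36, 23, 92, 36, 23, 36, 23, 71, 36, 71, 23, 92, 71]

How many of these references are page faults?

5

92 -> fault, frames {92}
36 -> fault, frames {92,36}
23 -> fault, frames {92,36,23}
92 -> hit
36 -> hit
23 -> hit
36 -> hit
23 -> hit
71 -> fault, evict 92, frames {36,23,71}
36 -> hit
71 -> hit
23 -> hit
92 -> fault, evict 23, frames {36,71,92}
71 -> hit
Page faults: 5.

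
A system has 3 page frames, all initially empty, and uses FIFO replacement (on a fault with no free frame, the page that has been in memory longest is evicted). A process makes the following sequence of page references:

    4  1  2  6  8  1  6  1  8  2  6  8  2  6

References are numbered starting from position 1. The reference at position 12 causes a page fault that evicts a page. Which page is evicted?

1

pos 1: 4 -> fault, frames [4]
pos 2: 1 -> fault, frames [4, 1]
pos 3: 2 -> fault, frames [4, 1, 2]
pos 4: 6 -> fault, evict 4, frames [1, 2, 6]
pos 5: 8 -> fault, evict 1, frames [2, 6, 8]
pos 6: 1 -> fault, evict 2, frames [6, 8, 1]
pos 7: 6 -> hit
pos 8: 1 -> hit
pos 9: 8 -> hit
pos 10: 2 -> fault, evict 6, frames [8, 1, 2]
pos 11: 6 -> fault, evict 8, frames [1, 2, 6]
pos 12: 8 -> fault, evict 1, frames [2, 6, 8]
At position 12, page 1 is evicted.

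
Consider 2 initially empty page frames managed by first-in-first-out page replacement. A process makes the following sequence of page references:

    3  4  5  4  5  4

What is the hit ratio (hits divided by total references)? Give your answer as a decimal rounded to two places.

0.50

3 → miss, frames {3}
4 → miss, frames {3,4}
5 → miss, evict 3, frames {4,5}
4 → hit
5 → hit
4 → hit
Hits: 3 of 6 references → 3/6 = 0.5000.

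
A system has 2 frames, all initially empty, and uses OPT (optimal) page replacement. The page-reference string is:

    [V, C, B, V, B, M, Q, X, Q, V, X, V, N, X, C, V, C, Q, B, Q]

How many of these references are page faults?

12

V: miss, frames [V]
C: miss, frames [V, C]
B: miss, evict C, frames [V, B]
V: hit
B: hit
M: miss, evict B, frames [V, M]
Q: miss, evict M, frames [V, Q]
X: miss, evict V, frames [Q, X]
Q: hit
V: miss, evict Q, frames [X, V]
X: hit
V: hit
N: miss, evict V, frames [X, N]
X: hit
C: miss, evict N, frames [X, C]
V: miss, evict X, frames [C, V]
C: hit
Q: miss, evict V, frames [C, Q]
B: miss, evict C, frames [Q, B]
Q: hit
Page faults: 12.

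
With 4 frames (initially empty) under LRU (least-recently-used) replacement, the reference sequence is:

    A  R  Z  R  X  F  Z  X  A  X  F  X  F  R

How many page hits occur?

7

A -> miss, frames [A]
R -> miss, frames [A, R]
Z -> miss, frames [A, R, Z]
R -> hit
X -> miss, frames [A, Z, R, X]
F -> miss, evict A, frames [Z, R, X, F]
Z -> hit
X -> hit
A -> miss, evict R, frames [F, Z, X, A]
X -> hit
F -> hit
X -> hit
F -> hit
R -> miss, evict Z, frames [A, X, F, R]
Hits: 7.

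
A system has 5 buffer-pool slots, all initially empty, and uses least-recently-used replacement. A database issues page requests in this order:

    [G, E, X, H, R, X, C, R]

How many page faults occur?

G -> miss, frames (G)
E -> miss, frames (G E)
X -> miss, frames (G E X)
H -> miss, frames (G E X H)
R -> miss, frames (G E X H R)
X -> hit
C -> miss, evict G, frames (E H R X C)
R -> hit
Page faults: 6.

6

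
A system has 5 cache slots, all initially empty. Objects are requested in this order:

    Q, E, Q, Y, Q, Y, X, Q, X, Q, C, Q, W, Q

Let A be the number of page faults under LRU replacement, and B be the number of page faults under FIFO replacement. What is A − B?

Under LRU: F F . F . . F . . . F . F . → 6 faults.
Under FIFO: F F . F . . F . . . F . F F → 7 faults.
A − B = 6 − 7 = -1.

-1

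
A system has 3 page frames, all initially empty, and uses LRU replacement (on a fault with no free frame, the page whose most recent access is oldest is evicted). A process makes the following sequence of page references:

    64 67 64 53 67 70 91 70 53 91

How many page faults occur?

6

64: miss, frames {64}
67: miss, frames {64,67}
64: hit
53: miss, frames {67,64,53}
67: hit
70: miss, evict 64, frames {53,67,70}
91: miss, evict 53, frames {67,70,91}
70: hit
53: miss, evict 67, frames {91,70,53}
91: hit
Page faults: 6.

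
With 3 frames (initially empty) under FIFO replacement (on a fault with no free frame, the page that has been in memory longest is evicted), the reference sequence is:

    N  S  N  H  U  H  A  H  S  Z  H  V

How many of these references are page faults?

9

N → miss, frames [N]
S → miss, frames [N, S]
N → hit
H → miss, frames [N, S, H]
U → miss, evict N, frames [S, H, U]
H → hit
A → miss, evict S, frames [H, U, A]
H → hit
S → miss, evict H, frames [U, A, S]
Z → miss, evict U, frames [A, S, Z]
H → miss, evict A, frames [S, Z, H]
V → miss, evict S, frames [Z, H, V]
Page faults: 9.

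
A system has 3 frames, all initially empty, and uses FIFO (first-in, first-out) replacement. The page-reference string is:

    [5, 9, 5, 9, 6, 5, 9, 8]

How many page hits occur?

4

5 → fault, frames [5]
9 → fault, frames [5, 9]
5 → hit
9 → hit
6 → fault, frames [5, 9, 6]
5 → hit
9 → hit
8 → fault, evict 5, frames [9, 6, 8]
Hits: 4.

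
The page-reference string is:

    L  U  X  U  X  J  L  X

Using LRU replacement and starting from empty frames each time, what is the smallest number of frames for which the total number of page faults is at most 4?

4

f=1: 8 faults
f=2: 6 faults
f=3: 5 faults
f=4: 4 faults
Smallest f with faults ≤ 4 is 4.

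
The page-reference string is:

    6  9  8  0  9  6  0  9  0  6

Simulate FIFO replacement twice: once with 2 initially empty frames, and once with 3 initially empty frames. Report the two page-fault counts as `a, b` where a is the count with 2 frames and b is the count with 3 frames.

2 frames: F F F F F F F F . F → 9 faults.
3 frames: F F F F . F . F . . → 6 faults.
6 < 9: adding a frame reduced faults, as is typical.

9, 6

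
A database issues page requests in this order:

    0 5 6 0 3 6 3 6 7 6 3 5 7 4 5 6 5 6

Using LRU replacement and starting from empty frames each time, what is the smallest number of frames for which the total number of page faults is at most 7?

5

f=1: 18 faults
f=2: 13 faults
f=3: 9 faults
f=4: 8 faults
f=5: 6 faults
f=6: 6 faults
Smallest f with faults ≤ 7 is 5.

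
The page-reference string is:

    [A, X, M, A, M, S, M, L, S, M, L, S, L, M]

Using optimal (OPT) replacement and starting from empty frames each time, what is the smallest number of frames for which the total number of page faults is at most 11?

f=1: 14 faults
f=2: 8 faults
f=3: 5 faults
f=4: 5 faults
f=5: 5 faults
Smallest f with faults ≤ 11 is 2.

2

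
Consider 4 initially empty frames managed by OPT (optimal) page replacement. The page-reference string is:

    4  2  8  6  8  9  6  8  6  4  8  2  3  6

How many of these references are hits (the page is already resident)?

7

4: miss, frames {4}
2: miss, frames {4,2}
8: miss, frames {4,2,8}
6: miss, frames {4,2,8,6}
8: hit
9: miss, evict 2, frames {4,8,6,9}
6: hit
8: hit
6: hit
4: hit
8: hit
2: miss, evict 9, frames {4,8,6,2}
3: miss, evict 2, frames {4,8,6,3}
6: hit
Hits: 7.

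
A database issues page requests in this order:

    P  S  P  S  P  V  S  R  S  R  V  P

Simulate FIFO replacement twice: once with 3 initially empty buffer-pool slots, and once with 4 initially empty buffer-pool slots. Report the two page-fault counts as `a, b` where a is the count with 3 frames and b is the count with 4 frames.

3 frames: F F . . . F . F . . . F → 5 faults.
4 frames: F F . . . F . F . . . . → 4 faults.
4 < 5: adding a frame reduced faults, as is typical.

5, 4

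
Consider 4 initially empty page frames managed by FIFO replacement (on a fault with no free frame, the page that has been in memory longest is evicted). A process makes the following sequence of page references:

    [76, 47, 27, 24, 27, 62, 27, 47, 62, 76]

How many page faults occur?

76: fault, frames [76]
47: fault, frames [76, 47]
27: fault, frames [76, 47, 27]
24: fault, frames [76, 47, 27, 24]
27: hit
62: fault, evict 76, frames [47, 27, 24, 62]
27: hit
47: hit
62: hit
76: fault, evict 47, frames [27, 24, 62, 76]
Page faults: 6.

6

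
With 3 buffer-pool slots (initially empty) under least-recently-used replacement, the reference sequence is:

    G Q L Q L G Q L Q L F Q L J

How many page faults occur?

G → miss, frames [G]
Q → miss, frames [G, Q]
L → miss, frames [G, Q, L]
Q → hit
L → hit
G → hit
Q → hit
L → hit
Q → hit
L → hit
F → miss, evict G, frames [Q, L, F]
Q → hit
L → hit
J → miss, evict F, frames [Q, L, J]
Page faults: 5.

5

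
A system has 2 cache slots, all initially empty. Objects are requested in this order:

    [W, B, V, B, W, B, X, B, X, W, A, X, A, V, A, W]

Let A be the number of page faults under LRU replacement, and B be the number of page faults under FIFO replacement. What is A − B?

Under LRU: F F F . F . F . . F F F . F . F → 10 faults.
Under FIFO: F F F . F F F . . F F F . F F F → 12 faults.
A − B = 10 − 12 = -2.

-2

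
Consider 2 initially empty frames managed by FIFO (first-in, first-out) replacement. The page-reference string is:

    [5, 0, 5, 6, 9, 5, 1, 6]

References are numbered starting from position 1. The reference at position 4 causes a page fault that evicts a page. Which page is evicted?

5

pos 1: 5 -> fault, frames [5]
pos 2: 0 -> fault, frames [5, 0]
pos 3: 5 -> hit
pos 4: 6 -> fault, evict 5, frames [0, 6]
At position 4, page 5 is evicted.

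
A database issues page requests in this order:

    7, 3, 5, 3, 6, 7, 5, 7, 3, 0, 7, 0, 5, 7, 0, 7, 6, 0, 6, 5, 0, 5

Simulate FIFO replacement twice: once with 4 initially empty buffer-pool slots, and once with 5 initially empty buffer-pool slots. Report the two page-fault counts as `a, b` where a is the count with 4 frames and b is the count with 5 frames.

6, 5

4 frames: F F F . F . . . . F F . . . . . . . . . . . → 6 faults.
5 frames: F F F . F . . . . F . . . . . . . . . . . . → 5 faults.
5 < 6: adding a frame reduced faults, as is typical.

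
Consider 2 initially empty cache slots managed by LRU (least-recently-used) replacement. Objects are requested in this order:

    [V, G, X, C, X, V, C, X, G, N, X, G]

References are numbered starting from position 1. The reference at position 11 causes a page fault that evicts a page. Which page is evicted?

G

pos 1: V -> miss, frames (V)
pos 2: G -> miss, frames (V G)
pos 3: X -> miss, evict V, frames (G X)
pos 4: C -> miss, evict G, frames (X C)
pos 5: X -> hit
pos 6: V -> miss, evict C, frames (X V)
pos 7: C -> miss, evict X, frames (V C)
pos 8: X -> miss, evict V, frames (C X)
pos 9: G -> miss, evict C, frames (X G)
pos 10: N -> miss, evict X, frames (G N)
pos 11: X -> miss, evict G, frames (N X)
At position 11, page G is evicted.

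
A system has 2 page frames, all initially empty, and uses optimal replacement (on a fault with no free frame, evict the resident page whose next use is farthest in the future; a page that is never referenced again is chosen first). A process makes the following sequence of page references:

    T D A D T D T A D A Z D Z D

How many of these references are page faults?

6

T → miss, frames (T)
D → miss, frames (T D)
A → miss, evict T, frames (D A)
D → hit
T → miss, evict A, frames (D T)
D → hit
T → hit
A → miss, evict T, frames (D A)
D → hit
A → hit
Z → miss, evict A, frames (D Z)
D → hit
Z → hit
D → hit
Page faults: 6.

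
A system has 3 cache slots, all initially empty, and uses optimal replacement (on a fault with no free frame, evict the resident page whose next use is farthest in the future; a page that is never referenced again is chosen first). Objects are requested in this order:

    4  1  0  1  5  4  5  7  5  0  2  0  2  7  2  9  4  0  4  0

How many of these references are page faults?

8

4 → fault, frames [4]
1 → fault, frames [4, 1]
0 → fault, frames [4, 1, 0]
1 → hit
5 → fault, evict 1, frames [4, 0, 5]
4 → hit
5 → hit
7 → fault, evict 4, frames [0, 5, 7]
5 → hit
0 → hit
2 → fault, evict 5, frames [0, 7, 2]
0 → hit
2 → hit
7 → hit
2 → hit
9 → fault, evict 2, frames [0, 7, 9]
4 → fault, evict 9, frames [0, 7, 4]
0 → hit
4 → hit
0 → hit
Page faults: 8.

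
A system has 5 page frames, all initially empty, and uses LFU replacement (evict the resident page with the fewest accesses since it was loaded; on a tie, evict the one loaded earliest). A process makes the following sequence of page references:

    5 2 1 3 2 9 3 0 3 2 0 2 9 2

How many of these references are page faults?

6

5 → fault, frames (5)
2 → fault, frames (5 2)
1 → fault, frames (5 2 1)
3 → fault, frames (5 2 1 3)
2 → hit
9 → fault, frames (5 2 1 3 9)
3 → hit
0 → fault, evict 5, frames (2 1 3 9 0)
3 → hit
2 → hit
0 → hit
2 → hit
9 → hit
2 → hit
Page faults: 6.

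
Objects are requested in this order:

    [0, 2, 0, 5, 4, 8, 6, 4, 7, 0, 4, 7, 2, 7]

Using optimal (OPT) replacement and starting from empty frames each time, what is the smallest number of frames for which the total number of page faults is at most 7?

f=1: 14 faults
f=2: 10 faults
f=3: 8 faults
f=4: 7 faults
f=5: 7 faults
f=6: 7 faults
f=7: 7 faults
Smallest f with faults ≤ 7 is 4.

4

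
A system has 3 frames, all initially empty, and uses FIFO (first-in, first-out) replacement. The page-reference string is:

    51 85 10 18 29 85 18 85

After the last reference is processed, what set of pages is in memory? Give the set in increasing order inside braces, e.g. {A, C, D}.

51: miss, frames [51]
85: miss, frames [51, 85]
10: miss, frames [51, 85, 10]
18: miss, evict 51, frames [85, 10, 18]
29: miss, evict 85, frames [10, 18, 29]
85: miss, evict 10, frames [18, 29, 85]
18: hit
85: hit

{18, 29, 85}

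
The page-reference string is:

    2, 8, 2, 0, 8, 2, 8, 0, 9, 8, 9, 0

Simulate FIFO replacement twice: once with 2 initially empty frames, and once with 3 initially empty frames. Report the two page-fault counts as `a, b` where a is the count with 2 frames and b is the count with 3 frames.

2 frames: F F . F . F F F F F . F → 9 faults.
3 frames: F F . F . . . . F . . . → 4 faults.
4 < 9: adding a frame reduced faults, as is typical.

9, 4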